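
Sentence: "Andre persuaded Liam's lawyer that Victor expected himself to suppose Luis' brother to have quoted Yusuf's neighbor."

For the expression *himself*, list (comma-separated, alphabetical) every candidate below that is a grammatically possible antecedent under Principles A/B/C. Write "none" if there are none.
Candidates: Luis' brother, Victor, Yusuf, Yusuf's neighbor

*himself* is a reflexive; Principle A requires it to be bound within its binding domain — the clause headed by 'expected'.
— Luis' brother: subject of the clause headed by 'quoted'; does not c-command the reflexive — cannot bind it (Principle A).
— Victor: subject of the clause headed by 'expected'; c-commands the reflexive within its binding domain — allowed (Principle A).
— Yusuf: possessor inside the object DP of the clause headed by 'quoted'; does not c-command the reflexive — cannot bind it (Principle A).
— Yusuf's neighbor: object of the clause headed by 'quoted'; does not c-command the reflexive — cannot bind it (Principle A).

Victor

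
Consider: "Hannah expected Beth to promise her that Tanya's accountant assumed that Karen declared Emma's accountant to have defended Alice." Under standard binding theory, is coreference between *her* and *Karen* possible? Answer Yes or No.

No

*Karen* is an R-expression; Principle C requires it to be free (not bound by any c-commanding expression).
— her: object of the clause headed by 'promise'; the pronoun c-commands the R-expression — coreference blocked (Principle C).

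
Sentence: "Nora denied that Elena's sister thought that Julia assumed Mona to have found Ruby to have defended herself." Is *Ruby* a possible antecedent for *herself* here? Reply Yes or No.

Yes

*herself* is a reflexive; Principle A requires it to be bound within its binding domain — the clause headed by 'defended'.
— Ruby: subject of the clause headed by 'defended'; c-commands the reflexive within its binding domain — allowed (Principle A).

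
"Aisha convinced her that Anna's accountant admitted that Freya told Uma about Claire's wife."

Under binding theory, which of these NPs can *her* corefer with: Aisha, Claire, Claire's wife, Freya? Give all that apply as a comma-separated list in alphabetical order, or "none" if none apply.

none

*her* is a pronoun; Principle B requires it to be free in its binding domain — the matrix clause.
— Aisha: subject of the matrix clause; c-commands the pronoun within its binding domain — blocked (Principle B).
— Claire: possessor inside the second object DP of the clause headed by 'told'; is c-commanded by the pronoun; coreference would bind this R-expression — blocked (Principle C).
— Claire's wife: second object of the clause headed by 'told'; is c-commanded by the pronoun; coreference would bind this R-expression — blocked (Principle C).
— Freya: subject of the clause headed by 'told'; is c-commanded by the pronoun; coreference would bind this R-expression — blocked (Principle C).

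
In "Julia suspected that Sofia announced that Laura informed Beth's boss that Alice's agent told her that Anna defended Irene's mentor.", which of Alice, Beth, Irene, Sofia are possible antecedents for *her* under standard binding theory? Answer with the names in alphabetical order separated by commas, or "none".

*her* is a pronoun; Principle B requires it to be free in its binding domain — the clause headed by 'told'.
— Alice: possessor inside the subject DP of the clause headed by 'told'; does not c-command the pronoun — Principle B does not apply; allowed.
— Beth: possessor inside the object DP of the clause headed by 'informed'; does not c-command the pronoun — Principle B does not apply; allowed.
— Irene: possessor inside the object DP of the clause headed by 'defended'; is c-commanded by the pronoun; coreference would bind this R-expression — blocked (Principle C).
— Sofia: subject of the clause headed by 'announced'; c-commands the pronoun but lies outside its binding domain — allowed.

Alice, Beth, Sofia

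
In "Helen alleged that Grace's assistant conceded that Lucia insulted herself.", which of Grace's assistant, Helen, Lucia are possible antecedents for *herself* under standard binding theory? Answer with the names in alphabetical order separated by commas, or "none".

Lucia

*herself* is a reflexive; Principle A requires it to be bound within its binding domain — the clause headed by 'insulted'.
— Grace's assistant: subject of the clause headed by 'conceded'; c-commands the reflexive but lies outside its binding domain — cannot bind it (Principle A).
— Helen: subject of the matrix clause; c-commands the reflexive but lies outside its binding domain — cannot bind it (Principle A).
— Lucia: subject of the clause headed by 'insulted'; c-commands the reflexive within its binding domain — allowed (Principle A).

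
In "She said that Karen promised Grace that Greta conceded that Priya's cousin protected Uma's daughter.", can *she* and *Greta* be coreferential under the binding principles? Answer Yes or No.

No

*Greta* is an R-expression; Principle C requires it to be free (not bound by any c-commanding expression).
— she: subject of the matrix clause; the pronoun c-commands the R-expression — coreference blocked (Principle C).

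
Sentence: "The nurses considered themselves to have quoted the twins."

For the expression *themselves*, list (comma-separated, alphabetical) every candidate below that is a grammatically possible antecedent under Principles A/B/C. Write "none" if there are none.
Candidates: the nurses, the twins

*themselves* is a reflexive; Principle A requires it to be bound within its binding domain — the matrix clause.
— the nurses: subject of the matrix clause; c-commands the reflexive within its binding domain — allowed (Principle A).
— the twins: object of the clause headed by 'quoted'; does not c-command the reflexive — cannot bind it (Principle A).

the nurses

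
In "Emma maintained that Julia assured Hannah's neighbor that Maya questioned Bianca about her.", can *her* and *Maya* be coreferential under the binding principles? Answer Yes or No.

No

*Maya* is an R-expression; Principle C requires it to be free (not bound by any c-commanding expression).
— her: second object of the clause headed by 'questioned'; the R-expression locally c-commands the pronoun — coreference blocked (Principle B on the pronoun).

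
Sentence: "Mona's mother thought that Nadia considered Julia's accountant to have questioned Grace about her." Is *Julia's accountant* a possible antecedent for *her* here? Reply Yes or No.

*her* is a pronoun; Principle B requires it to be free in its binding domain — the clause headed by 'questioned'.
— Julia's accountant: subject of the clause headed by 'questioned'; c-commands the pronoun within its binding domain — blocked (Principle B).

No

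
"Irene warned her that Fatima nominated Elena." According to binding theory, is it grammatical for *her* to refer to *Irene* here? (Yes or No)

No

*Irene* is an R-expression; Principle C requires it to be free (not bound by any c-commanding expression).
— her: object of the matrix clause; the R-expression locally c-commands the pronoun — coreference blocked (Principle B on the pronoun).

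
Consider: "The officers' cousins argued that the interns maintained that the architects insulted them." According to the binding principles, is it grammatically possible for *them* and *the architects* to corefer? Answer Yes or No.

No

*them* is a pronoun; Principle B requires it to be free in its binding domain — the clause headed by 'insulted'.
— the architects: subject of the clause headed by 'insulted'; c-commands the pronoun within its binding domain — blocked (Principle B).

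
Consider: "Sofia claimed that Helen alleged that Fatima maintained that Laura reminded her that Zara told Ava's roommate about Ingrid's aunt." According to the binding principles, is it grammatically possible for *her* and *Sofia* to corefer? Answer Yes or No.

*her* is a pronoun; Principle B requires it to be free in its binding domain — the clause headed by 'reminded'.
— Sofia: subject of the matrix clause; c-commands the pronoun but lies outside its binding domain — allowed.

Yes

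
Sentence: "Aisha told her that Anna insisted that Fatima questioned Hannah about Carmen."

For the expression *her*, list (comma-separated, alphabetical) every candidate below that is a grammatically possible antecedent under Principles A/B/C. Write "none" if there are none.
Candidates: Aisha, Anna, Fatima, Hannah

none

*her* is a pronoun; Principle B requires it to be free in its binding domain — the matrix clause.
— Aisha: subject of the matrix clause; c-commands the pronoun within its binding domain — blocked (Principle B).
— Anna: subject of the clause headed by 'insisted'; is c-commanded by the pronoun; coreference would bind this R-expression — blocked (Principle C).
— Fatima: subject of the clause headed by 'questioned'; is c-commanded by the pronoun; coreference would bind this R-expression — blocked (Principle C).
— Hannah: object of the clause headed by 'questioned'; is c-commanded by the pronoun; coreference would bind this R-expression — blocked (Principle C).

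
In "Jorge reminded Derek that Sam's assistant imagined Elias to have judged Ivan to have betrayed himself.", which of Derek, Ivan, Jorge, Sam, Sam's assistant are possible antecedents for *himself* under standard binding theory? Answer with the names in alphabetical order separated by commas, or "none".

Ivan

*himself* is a reflexive; Principle A requires it to be bound within its binding domain — the clause headed by 'betrayed'.
— Derek: object of the matrix clause; c-commands the reflexive but lies outside its binding domain — cannot bind it (Principle A).
— Ivan: subject of the clause headed by 'betrayed'; c-commands the reflexive within its binding domain — allowed (Principle A).
— Jorge: subject of the matrix clause; c-commands the reflexive but lies outside its binding domain — cannot bind it (Principle A).
— Sam: possessor inside the subject DP of the clause headed by 'imagined'; does not c-command the reflexive — cannot bind it (Principle A).
— Sam's assistant: subject of the clause headed by 'imagined'; c-commands the reflexive but lies outside its binding domain — cannot bind it (Principle A).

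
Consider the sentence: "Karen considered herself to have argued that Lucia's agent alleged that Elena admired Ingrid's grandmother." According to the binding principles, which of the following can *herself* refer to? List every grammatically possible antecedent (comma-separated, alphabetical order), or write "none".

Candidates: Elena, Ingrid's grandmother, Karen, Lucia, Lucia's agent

*herself* is a reflexive; Principle A requires it to be bound within its binding domain — the matrix clause.
— Elena: subject of the clause headed by 'admired'; does not c-command the reflexive — cannot bind it (Principle A).
— Ingrid's grandmother: object of the clause headed by 'admired'; does not c-command the reflexive — cannot bind it (Principle A).
— Karen: subject of the matrix clause; c-commands the reflexive within its binding domain — allowed (Principle A).
— Lucia: possessor inside the subject DP of the clause headed by 'alleged'; does not c-command the reflexive — cannot bind it (Principle A).
— Lucia's agent: subject of the clause headed by 'alleged'; does not c-command the reflexive — cannot bind it (Principle A).

Karen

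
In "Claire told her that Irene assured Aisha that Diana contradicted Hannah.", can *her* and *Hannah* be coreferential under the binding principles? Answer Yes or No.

*Hannah* is an R-expression; Principle C requires it to be free (not bound by any c-commanding expression).
— her: object of the matrix clause; the pronoun c-commands the R-expression — coreference blocked (Principle C).

No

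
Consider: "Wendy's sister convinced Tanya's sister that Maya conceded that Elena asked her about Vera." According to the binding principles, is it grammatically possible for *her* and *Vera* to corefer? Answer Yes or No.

No

*her* is a pronoun; Principle B requires it to be free in its binding domain — the clause headed by 'asked'.
— Vera: second object of the clause headed by 'asked'; is c-commanded by the pronoun; coreference would bind this R-expression — blocked (Principle C).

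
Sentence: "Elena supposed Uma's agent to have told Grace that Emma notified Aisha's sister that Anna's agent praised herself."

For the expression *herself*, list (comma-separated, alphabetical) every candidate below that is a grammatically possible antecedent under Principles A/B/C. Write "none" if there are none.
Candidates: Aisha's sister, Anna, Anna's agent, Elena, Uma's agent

*herself* is a reflexive; Principle A requires it to be bound within its binding domain — the clause headed by 'praised'.
— Aisha's sister: object of the clause headed by 'notified'; c-commands the reflexive but lies outside its binding domain — cannot bind it (Principle A).
— Anna: possessor inside the subject DP of the clause headed by 'praised'; does not c-command the reflexive — cannot bind it (Principle A).
— Anna's agent: subject of the clause headed by 'praised'; c-commands the reflexive within its binding domain — allowed (Principle A).
— Elena: subject of the matrix clause; c-commands the reflexive but lies outside its binding domain — cannot bind it (Principle A).
— Uma's agent: subject of the clause headed by 'told'; c-commands the reflexive but lies outside its binding domain — cannot bind it (Principle A).

Anna's agent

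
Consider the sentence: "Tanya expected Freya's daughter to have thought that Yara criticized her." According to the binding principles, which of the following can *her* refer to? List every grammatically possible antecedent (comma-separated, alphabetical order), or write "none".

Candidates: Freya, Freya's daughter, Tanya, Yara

Freya, Freya's daughter, Tanya

*her* is a pronoun; Principle B requires it to be free in its binding domain — the clause headed by 'criticized'.
— Freya: possessor inside the subject DP of the clause headed by 'thought'; does not c-command the pronoun — Principle B does not apply; allowed.
— Freya's daughter: subject of the clause headed by 'thought'; c-commands the pronoun but lies outside its binding domain — allowed.
— Tanya: subject of the matrix clause; c-commands the pronoun but lies outside its binding domain — allowed.
— Yara: subject of the clause headed by 'criticized'; c-commands the pronoun within its binding domain — blocked (Principle B).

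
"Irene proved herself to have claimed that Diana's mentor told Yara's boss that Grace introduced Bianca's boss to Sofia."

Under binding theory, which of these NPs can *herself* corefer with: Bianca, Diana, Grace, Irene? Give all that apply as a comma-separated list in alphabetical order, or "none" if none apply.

Irene

*herself* is a reflexive; Principle A requires it to be bound within its binding domain — the matrix clause.
— Bianca: possessor inside the object DP of the clause headed by 'introduced'; does not c-command the reflexive — cannot bind it (Principle A).
— Diana: possessor inside the subject DP of the clause headed by 'told'; does not c-command the reflexive — cannot bind it (Principle A).
— Grace: subject of the clause headed by 'introduced'; does not c-command the reflexive — cannot bind it (Principle A).
— Irene: subject of the matrix clause; c-commands the reflexive within its binding domain — allowed (Principle A).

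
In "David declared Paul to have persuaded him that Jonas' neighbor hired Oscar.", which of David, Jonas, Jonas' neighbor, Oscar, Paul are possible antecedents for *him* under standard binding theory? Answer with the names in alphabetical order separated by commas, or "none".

David

*him* is a pronoun; Principle B requires it to be free in its binding domain — the clause headed by 'persuaded'.
— David: subject of the matrix clause; c-commands the pronoun but lies outside its binding domain — allowed.
— Jonas: possessor inside the subject DP of the clause headed by 'hired'; is c-commanded by the pronoun; coreference would bind this R-expression — blocked (Principle C).
— Jonas' neighbor: subject of the clause headed by 'hired'; is c-commanded by the pronoun; coreference would bind this R-expression — blocked (Principle C).
— Oscar: object of the clause headed by 'hired'; is c-commanded by the pronoun; coreference would bind this R-expression — blocked (Principle C).
— Paul: subject of the clause headed by 'persuaded'; c-commands the pronoun within its binding domain — blocked (Principle B).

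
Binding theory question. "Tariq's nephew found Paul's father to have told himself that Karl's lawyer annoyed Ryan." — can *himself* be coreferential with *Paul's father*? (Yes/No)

Yes

*himself* is a reflexive; Principle A requires it to be bound within its binding domain — the clause headed by 'told'.
— Paul's father: subject of the clause headed by 'told'; c-commands the reflexive within its binding domain — allowed (Principle A).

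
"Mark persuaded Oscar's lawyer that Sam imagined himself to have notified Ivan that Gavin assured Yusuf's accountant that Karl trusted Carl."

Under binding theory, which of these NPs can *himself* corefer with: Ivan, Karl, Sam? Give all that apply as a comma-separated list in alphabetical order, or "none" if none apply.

*himself* is a reflexive; Principle A requires it to be bound within its binding domain — the clause headed by 'imagined'.
— Ivan: object of the clause headed by 'notified'; does not c-command the reflexive — cannot bind it (Principle A).
— Karl: subject of the clause headed by 'trusted'; does not c-command the reflexive — cannot bind it (Principle A).
— Sam: subject of the clause headed by 'imagined'; c-commands the reflexive within its binding domain — allowed (Principle A).

Sam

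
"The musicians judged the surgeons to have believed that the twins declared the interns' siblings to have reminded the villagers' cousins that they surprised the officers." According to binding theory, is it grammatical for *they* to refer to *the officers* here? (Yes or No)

No

*the officers* is an R-expression; Principle C requires it to be free (not bound by any c-commanding expression).
— they: subject of the clause headed by 'surprised'; the pronoun c-commands the R-expression — coreference blocked (Principle C).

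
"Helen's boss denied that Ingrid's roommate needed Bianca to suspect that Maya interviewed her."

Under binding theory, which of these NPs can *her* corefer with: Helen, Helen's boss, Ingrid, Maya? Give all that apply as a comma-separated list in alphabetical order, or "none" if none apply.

Helen, Helen's boss, Ingrid

*her* is a pronoun; Principle B requires it to be free in its binding domain — the clause headed by 'interviewed'.
— Helen: possessor inside the subject DP of the matrix clause; does not c-command the pronoun — Principle B does not apply; allowed.
— Helen's boss: subject of the matrix clause; c-commands the pronoun but lies outside its binding domain — allowed.
— Ingrid: possessor inside the subject DP of the clause headed by 'needed'; does not c-command the pronoun — Principle B does not apply; allowed.
— Maya: subject of the clause headed by 'interviewed'; c-commands the pronoun within its binding domain — blocked (Principle B).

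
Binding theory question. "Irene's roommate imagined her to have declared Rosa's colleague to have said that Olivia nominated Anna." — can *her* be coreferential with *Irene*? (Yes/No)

Yes

*her* is a pronoun; Principle B requires it to be free in its binding domain — the matrix clause.
— Irene: possessor inside the subject DP of the matrix clause; does not c-command the pronoun — Principle B does not apply; allowed.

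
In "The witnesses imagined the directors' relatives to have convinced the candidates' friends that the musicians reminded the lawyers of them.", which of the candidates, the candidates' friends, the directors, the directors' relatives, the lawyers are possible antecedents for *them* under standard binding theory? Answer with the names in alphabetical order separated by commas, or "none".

*them* is a pronoun; Principle B requires it to be free in its binding domain — the clause headed by 'reminded'.
— the candidates: possessor inside the object DP of the clause headed by 'convinced'; does not c-command the pronoun — Principle B does not apply; allowed.
— the candidates' friends: object of the clause headed by 'convinced'; c-commands the pronoun but lies outside its binding domain — allowed.
— the directors: possessor inside the subject DP of the clause headed by 'convinced'; does not c-command the pronoun — Principle B does not apply; allowed.
— the directors' relatives: subject of the clause headed by 'convinced'; c-commands the pronoun but lies outside its binding domain — allowed.
— the lawyers: object of the clause headed by 'reminded'; c-commands the pronoun within its binding domain — blocked (Principle B).

the candidates, the candidates' friends, the directors, the directors' relatives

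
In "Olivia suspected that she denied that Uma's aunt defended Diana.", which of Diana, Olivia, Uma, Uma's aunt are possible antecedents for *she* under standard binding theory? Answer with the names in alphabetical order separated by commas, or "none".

*she* is a pronoun; Principle B requires it to be free in its binding domain — the clause headed by 'denied'.
— Diana: object of the clause headed by 'defended'; is c-commanded by the pronoun; coreference would bind this R-expression — blocked (Principle C).
— Olivia: subject of the matrix clause; c-commands the pronoun but lies outside its binding domain — allowed.
— Uma: possessor inside the subject DP of the clause headed by 'defended'; is c-commanded by the pronoun; coreference would bind this R-expression — blocked (Principle C).
— Uma's aunt: subject of the clause headed by 'defended'; is c-commanded by the pronoun; coreference would bind this R-expression — blocked (Principle C).

Olivia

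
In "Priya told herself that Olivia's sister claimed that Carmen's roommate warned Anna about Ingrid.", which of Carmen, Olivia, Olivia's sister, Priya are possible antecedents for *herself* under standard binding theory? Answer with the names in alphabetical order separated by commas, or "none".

Priya

*herself* is a reflexive; Principle A requires it to be bound within its binding domain — the matrix clause.
— Carmen: possessor inside the subject DP of the clause headed by 'warned'; does not c-command the reflexive — cannot bind it (Principle A).
— Olivia: possessor inside the subject DP of the clause headed by 'claimed'; does not c-command the reflexive — cannot bind it (Principle A).
— Olivia's sister: subject of the clause headed by 'claimed'; does not c-command the reflexive — cannot bind it (Principle A).
— Priya: subject of the matrix clause; c-commands the reflexive within its binding domain — allowed (Principle A).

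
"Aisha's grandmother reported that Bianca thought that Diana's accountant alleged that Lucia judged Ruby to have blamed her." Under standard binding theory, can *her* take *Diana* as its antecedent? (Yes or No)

*her* is a pronoun; Principle B requires it to be free in its binding domain — the clause headed by 'blamed'.
— Diana: possessor inside the subject DP of the clause headed by 'alleged'; does not c-command the pronoun — Principle B does not apply; allowed.

Yes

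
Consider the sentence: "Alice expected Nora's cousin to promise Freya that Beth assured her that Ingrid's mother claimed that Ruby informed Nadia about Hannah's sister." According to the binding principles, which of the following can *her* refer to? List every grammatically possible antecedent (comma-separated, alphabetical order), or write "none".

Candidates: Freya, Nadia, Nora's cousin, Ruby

*her* is a pronoun; Principle B requires it to be free in its binding domain — the clause headed by 'assured'.
— Freya: object of the clause headed by 'promise'; c-commands the pronoun but lies outside its binding domain — allowed.
— Nadia: object of the clause headed by 'informed'; is c-commanded by the pronoun; coreference would bind this R-expression — blocked (Principle C).
— Nora's cousin: subject of the clause headed by 'promise'; c-commands the pronoun but lies outside its binding domain — allowed.
— Ruby: subject of the clause headed by 'informed'; is c-commanded by the pronoun; coreference would bind this R-expression — blocked (Principle C).

Freya, Nora's cousin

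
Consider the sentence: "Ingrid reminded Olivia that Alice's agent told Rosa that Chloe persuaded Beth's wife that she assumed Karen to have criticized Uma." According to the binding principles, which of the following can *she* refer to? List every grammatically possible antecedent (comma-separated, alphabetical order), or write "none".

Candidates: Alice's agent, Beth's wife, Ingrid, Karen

Alice's agent, Beth's wife, Ingrid

*she* is a pronoun; Principle B requires it to be free in its binding domain — the clause headed by 'assumed'.
— Alice's agent: subject of the clause headed by 'told'; c-commands the pronoun but lies outside its binding domain — allowed.
— Beth's wife: object of the clause headed by 'persuaded'; c-commands the pronoun but lies outside its binding domain — allowed.
— Ingrid: subject of the matrix clause; c-commands the pronoun but lies outside its binding domain — allowed.
— Karen: subject of the clause headed by 'criticized'; is c-commanded by the pronoun; coreference would bind this R-expression — blocked (Principle C).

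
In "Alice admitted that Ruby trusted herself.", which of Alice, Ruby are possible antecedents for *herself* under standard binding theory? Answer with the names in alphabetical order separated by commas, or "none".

Ruby

*herself* is a reflexive; Principle A requires it to be bound within its binding domain — the clause headed by 'trusted'.
— Alice: subject of the matrix clause; c-commands the reflexive but lies outside its binding domain — cannot bind it (Principle A).
— Ruby: subject of the clause headed by 'trusted'; c-commands the reflexive within its binding domain — allowed (Principle A).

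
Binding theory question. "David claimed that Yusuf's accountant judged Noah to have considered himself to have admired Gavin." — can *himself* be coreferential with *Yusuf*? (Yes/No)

No

*himself* is a reflexive; Principle A requires it to be bound within its binding domain — the clause headed by 'considered'.
— Yusuf: possessor inside the subject DP of the clause headed by 'judged'; does not c-command the reflexive — cannot bind it (Principle A).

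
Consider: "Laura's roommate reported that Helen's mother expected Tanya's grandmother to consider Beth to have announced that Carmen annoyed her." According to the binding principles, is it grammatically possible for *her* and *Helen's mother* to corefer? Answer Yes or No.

*her* is a pronoun; Principle B requires it to be free in its binding domain — the clause headed by 'annoyed'.
— Helen's mother: subject of the clause headed by 'expected'; c-commands the pronoun but lies outside its binding domain — allowed.

Yes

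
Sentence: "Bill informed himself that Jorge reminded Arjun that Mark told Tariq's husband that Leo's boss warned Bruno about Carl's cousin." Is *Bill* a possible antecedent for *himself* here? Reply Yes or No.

Yes

*himself* is a reflexive; Principle A requires it to be bound within its binding domain — the matrix clause.
— Bill: subject of the matrix clause; c-commands the reflexive within its binding domain — allowed (Principle A).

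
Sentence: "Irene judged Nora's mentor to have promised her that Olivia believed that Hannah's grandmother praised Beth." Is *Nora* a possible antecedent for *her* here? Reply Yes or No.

*her* is a pronoun; Principle B requires it to be free in its binding domain — the clause headed by 'promised'.
— Nora: possessor inside the subject DP of the clause headed by 'promised'; does not c-command the pronoun — Principle B does not apply; allowed.

Yes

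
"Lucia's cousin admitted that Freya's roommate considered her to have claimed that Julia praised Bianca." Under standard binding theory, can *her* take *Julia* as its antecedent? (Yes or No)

No

*her* is a pronoun; Principle B requires it to be free in its binding domain — the clause headed by 'considered'.
— Julia: subject of the clause headed by 'praised'; is c-commanded by the pronoun; coreference would bind this R-expression — blocked (Principle C).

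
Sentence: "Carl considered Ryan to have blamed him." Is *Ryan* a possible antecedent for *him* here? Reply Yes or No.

*him* is a pronoun; Principle B requires it to be free in its binding domain — the clause headed by 'blamed'.
— Ryan: subject of the clause headed by 'blamed'; c-commands the pronoun within its binding domain — blocked (Principle B).

No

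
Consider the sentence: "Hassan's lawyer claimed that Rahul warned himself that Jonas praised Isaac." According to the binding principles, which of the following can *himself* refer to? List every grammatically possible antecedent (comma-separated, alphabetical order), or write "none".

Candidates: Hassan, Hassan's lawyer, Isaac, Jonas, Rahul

Rahul

*himself* is a reflexive; Principle A requires it to be bound within its binding domain — the clause headed by 'warned'.
— Hassan: possessor inside the subject DP of the matrix clause; does not c-command the reflexive — cannot bind it (Principle A).
— Hassan's lawyer: subject of the matrix clause; c-commands the reflexive but lies outside its binding domain — cannot bind it (Principle A).
— Isaac: object of the clause headed by 'praised'; does not c-command the reflexive — cannot bind it (Principle A).
— Jonas: subject of the clause headed by 'praised'; does not c-command the reflexive — cannot bind it (Principle A).
— Rahul: subject of the clause headed by 'warned'; c-commands the reflexive within its binding domain — allowed (Principle A).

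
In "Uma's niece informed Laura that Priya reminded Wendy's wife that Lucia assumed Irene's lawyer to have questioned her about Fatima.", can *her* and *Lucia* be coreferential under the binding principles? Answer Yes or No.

Yes

*Lucia* is an R-expression; Principle C requires it to be free (not bound by any c-commanding expression).
— her: object of the clause headed by 'questioned'; the pronoun does not c-command the R-expression — coreference allowed.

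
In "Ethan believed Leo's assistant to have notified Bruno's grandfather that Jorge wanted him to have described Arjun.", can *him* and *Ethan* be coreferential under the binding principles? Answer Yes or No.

*Ethan* is an R-expression; Principle C requires it to be free (not bound by any c-commanding expression).
— him: subject of the clause headed by 'described'; the pronoun does not c-command the R-expression — coreference allowed.

Yes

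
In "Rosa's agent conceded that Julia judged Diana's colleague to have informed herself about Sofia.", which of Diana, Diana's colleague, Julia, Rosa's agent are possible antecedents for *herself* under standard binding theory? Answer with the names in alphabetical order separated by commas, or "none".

*herself* is a reflexive; Principle A requires it to be bound within its binding domain — the clause headed by 'informed'.
— Diana: possessor inside the subject DP of the clause headed by 'informed'; does not c-command the reflexive — cannot bind it (Principle A).
— Diana's colleague: subject of the clause headed by 'informed'; c-commands the reflexive within its binding domain — allowed (Principle A).
— Julia: subject of the clause headed by 'judged'; c-commands the reflexive but lies outside its binding domain — cannot bind it (Principle A).
— Rosa's agent: subject of the matrix clause; c-commands the reflexive but lies outside its binding domain — cannot bind it (Principle A).

Diana's colleague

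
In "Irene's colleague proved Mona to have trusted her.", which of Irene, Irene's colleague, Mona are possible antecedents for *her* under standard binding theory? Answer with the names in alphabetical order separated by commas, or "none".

Irene, Irene's colleague

*her* is a pronoun; Principle B requires it to be free in its binding domain — the clause headed by 'trusted'.
— Irene: possessor inside the subject DP of the matrix clause; does not c-command the pronoun — Principle B does not apply; allowed.
— Irene's colleague: subject of the matrix clause; c-commands the pronoun but lies outside its binding domain — allowed.
— Mona: subject of the clause headed by 'trusted'; c-commands the pronoun within its binding domain — blocked (Principle B).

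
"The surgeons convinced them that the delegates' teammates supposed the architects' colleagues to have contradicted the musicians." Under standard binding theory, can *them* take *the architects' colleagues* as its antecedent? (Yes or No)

*them* is a pronoun; Principle B requires it to be free in its binding domain — the matrix clause.
— the architects' colleagues: subject of the clause headed by 'contradicted'; is c-commanded by the pronoun; coreference would bind this R-expression — blocked (Principle C).

No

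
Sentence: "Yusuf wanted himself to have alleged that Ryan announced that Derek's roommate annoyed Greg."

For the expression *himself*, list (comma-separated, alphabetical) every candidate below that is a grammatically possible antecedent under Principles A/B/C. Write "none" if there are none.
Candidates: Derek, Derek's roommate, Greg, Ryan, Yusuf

Yusuf

*himself* is a reflexive; Principle A requires it to be bound within its binding domain — the matrix clause.
— Derek: possessor inside the subject DP of the clause headed by 'annoyed'; does not c-command the reflexive — cannot bind it (Principle A).
— Derek's roommate: subject of the clause headed by 'annoyed'; does not c-command the reflexive — cannot bind it (Principle A).
— Greg: object of the clause headed by 'annoyed'; does not c-command the reflexive — cannot bind it (Principle A).
— Ryan: subject of the clause headed by 'announced'; does not c-command the reflexive — cannot bind it (Principle A).
— Yusuf: subject of the matrix clause; c-commands the reflexive within its binding domain — allowed (Principle A).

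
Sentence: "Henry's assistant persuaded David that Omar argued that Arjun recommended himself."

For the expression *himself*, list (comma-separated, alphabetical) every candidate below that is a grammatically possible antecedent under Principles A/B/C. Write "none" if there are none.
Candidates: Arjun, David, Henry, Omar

*himself* is a reflexive; Principle A requires it to be bound within its binding domain — the clause headed by 'recommended'.
— Arjun: subject of the clause headed by 'recommended'; c-commands the reflexive within its binding domain — allowed (Principle A).
— David: object of the matrix clause; c-commands the reflexive but lies outside its binding domain — cannot bind it (Principle A).
— Henry: possessor inside the subject DP of the matrix clause; does not c-command the reflexive — cannot bind it (Principle A).
— Omar: subject of the clause headed by 'argued'; c-commands the reflexive but lies outside its binding domain — cannot bind it (Principle A).

Arjun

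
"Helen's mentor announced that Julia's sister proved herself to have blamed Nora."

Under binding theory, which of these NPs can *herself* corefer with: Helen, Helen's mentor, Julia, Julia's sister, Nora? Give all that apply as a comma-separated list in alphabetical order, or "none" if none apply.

*herself* is a reflexive; Principle A requires it to be bound within its binding domain — the clause headed by 'proved'.
— Helen: possessor inside the subject DP of the matrix clause; does not c-command the reflexive — cannot bind it (Principle A).
— Helen's mentor: subject of the matrix clause; c-commands the reflexive but lies outside its binding domain — cannot bind it (Principle A).
— Julia: possessor inside the subject DP of the clause headed by 'proved'; does not c-command the reflexive — cannot bind it (Principle A).
— Julia's sister: subject of the clause headed by 'proved'; c-commands the reflexive within its binding domain — allowed (Principle A).
— Nora: object of the clause headed by 'blamed'; does not c-command the reflexive — cannot bind it (Principle A).

Julia's sister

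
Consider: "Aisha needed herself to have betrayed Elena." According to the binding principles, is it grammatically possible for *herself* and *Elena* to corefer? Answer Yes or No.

*herself* is a reflexive; Principle A requires it to be bound within its binding domain — the matrix clause.
— Elena: object of the clause headed by 'betrayed'; does not c-command the reflexive — cannot bind it (Principle A).

No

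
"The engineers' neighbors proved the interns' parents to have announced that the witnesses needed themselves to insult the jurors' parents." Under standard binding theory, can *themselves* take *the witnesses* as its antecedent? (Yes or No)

*themselves* is a reflexive; Principle A requires it to be bound within its binding domain — the clause headed by 'needed'.
— the witnesses: subject of the clause headed by 'needed'; c-commands the reflexive within its binding domain — allowed (Principle A).

Yes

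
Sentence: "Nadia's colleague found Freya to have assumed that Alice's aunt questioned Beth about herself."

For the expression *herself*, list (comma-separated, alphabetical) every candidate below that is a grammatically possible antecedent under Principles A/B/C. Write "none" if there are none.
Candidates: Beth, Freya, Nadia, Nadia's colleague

Beth

*herself* is a reflexive; Principle A requires it to be bound within its binding domain — the clause headed by 'questioned'.
— Beth: object of the clause headed by 'questioned'; c-commands the reflexive within its binding domain — allowed (Principle A).
— Freya: subject of the clause headed by 'assumed'; c-commands the reflexive but lies outside its binding domain — cannot bind it (Principle A).
— Nadia: possessor inside the subject DP of the matrix clause; does not c-command the reflexive — cannot bind it (Principle A).
— Nadia's colleague: subject of the matrix clause; c-commands the reflexive but lies outside its binding domain — cannot bind it (Principle A).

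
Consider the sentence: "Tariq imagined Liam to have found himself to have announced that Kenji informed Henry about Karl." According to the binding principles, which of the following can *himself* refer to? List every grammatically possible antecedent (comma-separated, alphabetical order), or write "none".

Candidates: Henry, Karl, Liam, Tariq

*himself* is a reflexive; Principle A requires it to be bound within its binding domain — the clause headed by 'found'.
— Henry: object of the clause headed by 'informed'; does not c-command the reflexive — cannot bind it (Principle A).
— Karl: second object of the clause headed by 'informed'; does not c-command the reflexive — cannot bind it (Principle A).
— Liam: subject of the clause headed by 'found'; c-commands the reflexive within its binding domain — allowed (Principle A).
— Tariq: subject of the matrix clause; c-commands the reflexive but lies outside its binding domain — cannot bind it (Principle A).

Liam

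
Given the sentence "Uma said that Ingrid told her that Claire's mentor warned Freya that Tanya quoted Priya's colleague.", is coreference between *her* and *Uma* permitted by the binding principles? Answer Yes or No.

Yes

*her* is a pronoun; Principle B requires it to be free in its binding domain — the clause headed by 'told'.
— Uma: subject of the matrix clause; c-commands the pronoun but lies outside its binding domain — allowed.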